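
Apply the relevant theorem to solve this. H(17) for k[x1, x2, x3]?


C(d+n-1,n-1)=C(19,2)=171


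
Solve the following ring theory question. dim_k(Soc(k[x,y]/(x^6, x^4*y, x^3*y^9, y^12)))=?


Socle = ann(m) = span of standard monomials u with x*u, y*u in I (staircase corners).
Minimal generators: x^6, x^4*y, x^3*y^9, y^12
Corners: x^2y^11, x^3y^8, x^5
Socle dim=3


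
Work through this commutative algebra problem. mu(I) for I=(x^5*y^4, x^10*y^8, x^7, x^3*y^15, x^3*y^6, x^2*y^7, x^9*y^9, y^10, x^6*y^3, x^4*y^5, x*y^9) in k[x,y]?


Remove redundant (divisible by others).
x^9*y^9 redundant.
x^10*y^8 redundant.
x^3*y^15 redundant.
Min: x^7, x^6*y^3, x^5*y^4, x^4*y^5, x^3*y^6, x^2*y^7, x*y^9, y^10
Count=8


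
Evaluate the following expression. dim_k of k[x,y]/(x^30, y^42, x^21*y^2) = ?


k[x,y]/I, I = (x^30, y^42, x^21*y^2)
Rect: 30x42=1260. Corner: (30-21)x(42-2)=360.
dim = 1260-360 = 900


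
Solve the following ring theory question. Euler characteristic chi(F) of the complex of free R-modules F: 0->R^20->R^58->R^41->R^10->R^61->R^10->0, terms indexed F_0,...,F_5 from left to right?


chi = sum (-1)^i * rank:
(-1)^0*20=20
(-1)^1*58=-58
(-1)^2*41=41
(-1)^3*10=-10
(-1)^4*61=61
(-1)^5*10=-10
chi=44


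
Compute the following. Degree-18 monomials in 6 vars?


C(d+n-1,n-1)=C(23,5)=33649


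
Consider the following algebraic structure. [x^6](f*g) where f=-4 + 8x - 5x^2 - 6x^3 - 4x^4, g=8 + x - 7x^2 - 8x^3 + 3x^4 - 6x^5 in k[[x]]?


[x^6] = sum a_i*b_j, i+j=6
  8*-6=-48
  -5*3=-15
  -6*-8=48
  -4*-7=28
Sum=13


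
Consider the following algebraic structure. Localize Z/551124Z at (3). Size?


3-primary part: 551124=3^9*28
Size=3^9=19683


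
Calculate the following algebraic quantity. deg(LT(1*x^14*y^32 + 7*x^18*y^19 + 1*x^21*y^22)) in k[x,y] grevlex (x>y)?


LT: 1*x^14*y^32
deg_x=14, deg_y=32
Total=14+32=46


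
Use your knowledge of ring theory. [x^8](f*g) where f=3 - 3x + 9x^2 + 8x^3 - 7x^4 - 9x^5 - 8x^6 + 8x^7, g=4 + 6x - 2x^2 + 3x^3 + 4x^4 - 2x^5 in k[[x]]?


[x^8] = sum a_i*b_j, i+j=8
  8*-2=-16
  -7*4=-28
  -9*3=-27
  -8*-2=16
  8*6=48
Sum=-7


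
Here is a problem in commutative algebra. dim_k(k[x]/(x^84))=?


Basis: 1,x,...,x^83
dim=84


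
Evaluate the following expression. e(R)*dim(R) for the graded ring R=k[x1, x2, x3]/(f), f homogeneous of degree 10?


e(R)=deg(f)=10, dim(R)=3-1=2
e*dim=10*2=20


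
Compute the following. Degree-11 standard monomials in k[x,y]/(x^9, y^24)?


k[x,y], I = (x^9, y^24), d = 11
Need i < 9 and d-i < 24.
Range: 0 <= i <= 8.
H(11) = 9


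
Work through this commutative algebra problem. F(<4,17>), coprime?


gcd(4,17)=1 => F=ab-a-b=4*17-4-17=68-21=47


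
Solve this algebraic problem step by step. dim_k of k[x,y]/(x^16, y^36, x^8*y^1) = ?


k[x,y]/I, I = (x^16, y^36, x^8*y^1)
Rect: 16x36=576. Corner: (16-8)x(36-1)=280.
dim = 576-280 = 296


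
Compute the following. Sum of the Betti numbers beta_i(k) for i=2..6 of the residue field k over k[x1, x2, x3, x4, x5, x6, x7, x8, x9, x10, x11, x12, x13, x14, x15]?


Koszul resolution: beta_i(k)=C(n,i), n=15
C(15,2)=105, C(15,3)=455, C(15,4)=1365, C(15,5)=3003, C(15,6)=5005
Sum=9933


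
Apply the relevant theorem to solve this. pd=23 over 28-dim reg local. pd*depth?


pd+depth=28
depth=28-23=5
pd*depth=23*5=115


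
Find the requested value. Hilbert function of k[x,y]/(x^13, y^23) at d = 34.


k[x,y], I = (x^13, y^23), d = 34
Need i < 13 and d-i < 23.
Range: 12 <= i <= 12.
H(34) = 1


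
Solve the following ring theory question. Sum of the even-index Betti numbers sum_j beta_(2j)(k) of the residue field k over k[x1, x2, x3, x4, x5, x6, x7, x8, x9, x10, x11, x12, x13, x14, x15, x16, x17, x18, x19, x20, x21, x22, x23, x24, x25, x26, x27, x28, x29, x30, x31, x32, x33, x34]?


Koszul resolution: beta_i(k)=C(n,i), n=34
sum_even C(34,i) = 2^(n-1) = 2^33 = 8589934592


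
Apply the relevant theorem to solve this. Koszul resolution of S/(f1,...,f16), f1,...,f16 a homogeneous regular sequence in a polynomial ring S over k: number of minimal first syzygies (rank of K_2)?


Regular sequence => Koszul complex is the minimal free resolution.
Syz_1 minimally generated by Koszul relations f_i*e_j - f_j*e_i (i<j): mu(Syz_1) = beta_2 = C(m,2) = m(m-1)/2
m=16
16*15/2 = 120


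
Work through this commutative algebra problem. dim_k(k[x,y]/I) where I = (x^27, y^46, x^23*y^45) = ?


k[x,y]/I, I = (x^27, y^46, x^23*y^45)
Rect: 27x46=1242. Corner: (27-23)x(46-45)=4.
dim = 1242-4 = 1238


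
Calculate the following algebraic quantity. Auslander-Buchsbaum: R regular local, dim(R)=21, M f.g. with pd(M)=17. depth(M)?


pd+depth=depth(R)=21
depth=21-17=4


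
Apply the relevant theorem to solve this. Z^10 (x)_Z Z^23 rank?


rank(M(x)N) = rank(M)*rank(N)
10*23 = 230


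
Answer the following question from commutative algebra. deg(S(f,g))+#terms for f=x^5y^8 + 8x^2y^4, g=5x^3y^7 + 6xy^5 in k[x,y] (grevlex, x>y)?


LT(f)=x^5y^8, LT(g)=5x^3y^7
lcm(LM)=x^5y^8
S(f,g) (scaled by 5 to clear denominators) = 5*f - x^2y*g = -6x^3y^6 + 40x^2y^4
2 terms, deg 9.
9+2=11


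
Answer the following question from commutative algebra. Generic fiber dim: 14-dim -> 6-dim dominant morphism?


dim(fiber)=dim(X)-dim(Y)=14-6=8


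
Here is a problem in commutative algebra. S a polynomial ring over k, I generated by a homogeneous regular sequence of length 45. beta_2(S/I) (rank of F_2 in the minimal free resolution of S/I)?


Regular sequence => Koszul complex is the minimal free resolution.
Syz_1 minimally generated by Koszul relations f_i*e_j - f_j*e_i (i<j): mu(Syz_1) = beta_2 = C(m,2) = m(m-1)/2
m=45
45*44/2 = 990


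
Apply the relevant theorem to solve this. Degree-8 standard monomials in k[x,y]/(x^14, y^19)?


k[x,y], I = (x^14, y^19), d = 8
Need i < 14 and d-i < 19.
Range: 0 <= i <= 8.
H(8) = 9


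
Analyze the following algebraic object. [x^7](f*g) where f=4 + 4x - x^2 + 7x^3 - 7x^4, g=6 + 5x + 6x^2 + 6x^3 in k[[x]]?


[x^7] = sum a_i*b_j, i+j=7
  -7*6=-42
Sum=-42


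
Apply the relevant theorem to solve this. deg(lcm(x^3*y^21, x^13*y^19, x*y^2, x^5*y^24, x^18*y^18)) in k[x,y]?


lcm = componentwise max:
x: max(3,13,1,5,18)=18
y: max(21,19,2,24,18)=24
Total=18+24=42


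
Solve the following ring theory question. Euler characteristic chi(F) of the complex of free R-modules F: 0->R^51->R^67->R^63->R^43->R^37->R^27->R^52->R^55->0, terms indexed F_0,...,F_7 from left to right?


chi = sum (-1)^i * rank:
(-1)^0*51=51
(-1)^1*67=-67
(-1)^2*63=63
(-1)^3*43=-43
(-1)^4*37=37
(-1)^5*27=-27
(-1)^6*52=52
(-1)^7*55=-55
chi=11


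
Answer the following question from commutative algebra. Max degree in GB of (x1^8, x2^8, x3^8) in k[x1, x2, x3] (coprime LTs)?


Pure powers, coprime LTs => already GB.
Degrees: 8, 8, 8
Max=8


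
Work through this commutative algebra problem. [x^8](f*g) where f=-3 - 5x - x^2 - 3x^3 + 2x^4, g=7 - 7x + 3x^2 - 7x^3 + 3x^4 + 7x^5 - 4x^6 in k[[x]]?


[x^8] = sum a_i*b_j, i+j=8
  -1*-4=4
  -3*7=-21
  2*3=6
Sum=-11


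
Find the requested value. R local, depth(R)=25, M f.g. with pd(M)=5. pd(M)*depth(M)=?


pd+depth=25
depth=25-5=20
pd*depth=5*20=100


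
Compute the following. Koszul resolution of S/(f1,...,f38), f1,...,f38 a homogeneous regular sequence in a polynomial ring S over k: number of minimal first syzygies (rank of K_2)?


Regular sequence => Koszul complex is the minimal free resolution.
Syz_1 minimally generated by Koszul relations f_i*e_j - f_j*e_i (i<j): mu(Syz_1) = beta_2 = C(m,2) = m(m-1)/2
m=38
38*37/2 = 703


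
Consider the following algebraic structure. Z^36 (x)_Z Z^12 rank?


rank(M(x)N) = rank(M)*rank(N)
36*12 = 432


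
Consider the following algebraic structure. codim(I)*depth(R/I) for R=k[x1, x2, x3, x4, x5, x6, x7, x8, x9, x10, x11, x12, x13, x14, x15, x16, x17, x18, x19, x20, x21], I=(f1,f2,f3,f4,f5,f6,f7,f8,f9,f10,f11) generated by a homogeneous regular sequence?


codim=11, depth=dim(R/I)=21-11=10
Product=11*10=110


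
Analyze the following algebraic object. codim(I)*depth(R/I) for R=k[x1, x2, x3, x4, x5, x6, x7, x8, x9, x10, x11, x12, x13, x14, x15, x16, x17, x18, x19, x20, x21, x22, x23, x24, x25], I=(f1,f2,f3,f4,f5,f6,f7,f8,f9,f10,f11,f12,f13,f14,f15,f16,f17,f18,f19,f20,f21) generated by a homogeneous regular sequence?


codim=21, depth=dim(R/I)=25-21=4
Product=21*4=84


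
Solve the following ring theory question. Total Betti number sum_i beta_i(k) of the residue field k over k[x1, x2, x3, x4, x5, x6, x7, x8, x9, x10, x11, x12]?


Koszul resolution: beta_i(k)=C(n,i), n=12
sum_i C(12,i) = 2^12 = 4096


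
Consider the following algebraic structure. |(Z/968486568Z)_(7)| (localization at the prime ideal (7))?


7-primary part: 968486568=7^9*24
Size=7^9=40353607


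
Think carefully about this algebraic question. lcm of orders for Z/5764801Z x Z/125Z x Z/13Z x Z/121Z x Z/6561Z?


Exponent = lcm of the cyclic orders; pairwise coprime => product.
7^8*5^3*13^1*11^2*3^8=5764801*125*13*121*6561=7436919721856625


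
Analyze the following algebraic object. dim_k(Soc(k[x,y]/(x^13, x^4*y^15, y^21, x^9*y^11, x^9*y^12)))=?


Socle = ann(m) = span of standard monomials u with x*u, y*u in I (staircase corners).
Redundant generators: x^9*y^12
Minimal generators: x^13, x^9*y^11, x^4*y^15, y^21
Corners: x^3y^20, x^8y^14, x^12y^10
Socle dim=3


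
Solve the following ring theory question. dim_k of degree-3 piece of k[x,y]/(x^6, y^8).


k[x,y], I = (x^6, y^8), d = 3
Need i < 6 and d-i < 8.
Range: 0 <= i <= 3.
H(3) = 4


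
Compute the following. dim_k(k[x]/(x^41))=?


Basis: 1,x,...,x^40
dim=41


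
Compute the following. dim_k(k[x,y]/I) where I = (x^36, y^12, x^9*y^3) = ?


k[x,y]/I, I = (x^36, y^12, x^9*y^3)
Rect: 36x12=432. Corner: (36-9)x(12-3)=243.
dim = 432-243 = 189


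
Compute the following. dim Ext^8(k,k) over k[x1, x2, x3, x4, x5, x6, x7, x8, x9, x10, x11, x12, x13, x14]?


C(n,i)=C(14,8)=3003


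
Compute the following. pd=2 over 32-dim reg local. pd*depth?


pd+depth=32
depth=32-2=30
pd*depth=2*30=60


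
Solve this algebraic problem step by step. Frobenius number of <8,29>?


gcd(8,29)=1 => F=ab-a-b=8*29-8-29=232-37=195


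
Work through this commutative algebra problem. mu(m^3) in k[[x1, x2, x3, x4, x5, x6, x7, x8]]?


C(n+d-1,d)=C(10,3)=120


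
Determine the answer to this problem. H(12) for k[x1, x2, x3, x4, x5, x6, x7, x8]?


C(d+n-1,n-1)=C(19,7)=50388


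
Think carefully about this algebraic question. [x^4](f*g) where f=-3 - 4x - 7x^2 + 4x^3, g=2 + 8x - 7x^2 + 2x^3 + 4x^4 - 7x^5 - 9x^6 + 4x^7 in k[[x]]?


[x^4] = sum a_i*b_j, i+j=4
  -3*4=-12
  -4*2=-8
  -7*-7=49
  4*8=32
Sum=61


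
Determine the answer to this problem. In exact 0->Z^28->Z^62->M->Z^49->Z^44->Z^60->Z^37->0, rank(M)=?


Alt sum=0:
(-1)^0*28 + (-1)^1*62 + (-1)^2*? + (-1)^3*49 + (-1)^4*44 + (-1)^5*60 + (-1)^6*37=0
rank(M)=62


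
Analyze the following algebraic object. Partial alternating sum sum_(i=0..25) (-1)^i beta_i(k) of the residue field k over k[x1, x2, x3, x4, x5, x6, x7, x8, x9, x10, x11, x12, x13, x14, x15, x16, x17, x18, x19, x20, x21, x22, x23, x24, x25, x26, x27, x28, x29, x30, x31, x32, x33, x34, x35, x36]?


Koszul resolution: beta_i(k)=C(n,i), n=36
sum_(i=0..p) (-1)^i C(n,i) = (-1)^p C(n-1,p)
(-1)^25*C(35,25) = (-1)^25*183579396 = -183579396


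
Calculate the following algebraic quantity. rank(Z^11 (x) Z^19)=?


rank(M(x)N) = rank(M)*rank(N)
11*19 = 209


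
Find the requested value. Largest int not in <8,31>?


gcd(8,31)=1 => F=ab-a-b=8*31-8-31=248-39=209


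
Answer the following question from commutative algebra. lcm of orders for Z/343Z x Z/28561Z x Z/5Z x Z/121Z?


Exponent = lcm of the cyclic orders; pairwise coprime => product.
7^3*13^4*5^1*11^2=343*28561*5*121=5926835915


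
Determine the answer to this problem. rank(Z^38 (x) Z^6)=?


rank(M(x)N) = rank(M)*rank(N)
38*6 = 228


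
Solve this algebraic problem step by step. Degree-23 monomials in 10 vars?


C(d+n-1,n-1)=C(32,9)=28048800


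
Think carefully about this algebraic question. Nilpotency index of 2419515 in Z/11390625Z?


2419515^k mod 11390625:
k=1: 2419515
k=2: 585225
k=3: 3462750
k=4: 6378750
k=5: 4556250
k=6: 0
First zero at k = 6


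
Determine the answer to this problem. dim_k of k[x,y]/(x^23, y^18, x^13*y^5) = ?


k[x,y]/I, I = (x^23, y^18, x^13*y^5)
Rect: 23x18=414. Corner: (23-13)x(18-5)=130.
dim = 414-130 = 284


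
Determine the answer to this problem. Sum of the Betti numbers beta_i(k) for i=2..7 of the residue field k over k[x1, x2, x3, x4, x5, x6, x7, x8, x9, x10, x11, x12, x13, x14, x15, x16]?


Koszul resolution: beta_i(k)=C(n,i), n=16
C(16,2)=120, C(16,3)=560, C(16,4)=1820, C(16,5)=4368, C(16,6)=8008, C(16,7)=11440
Sum=26316


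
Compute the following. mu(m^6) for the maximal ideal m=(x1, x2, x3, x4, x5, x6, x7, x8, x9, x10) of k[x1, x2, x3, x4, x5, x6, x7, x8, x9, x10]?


Graded Nakayama: mu(m^d) = dim_k (m^d/m^(d+1)) = #degree-6 monomials in 10 vars
C(n+d-1,d)=C(15,6)=5005


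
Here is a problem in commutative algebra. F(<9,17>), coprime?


gcd(9,17)=1 => F=ab-a-b=9*17-9-17=153-26=127


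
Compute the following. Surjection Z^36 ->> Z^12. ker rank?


rank(ker) = 36-12 = 24


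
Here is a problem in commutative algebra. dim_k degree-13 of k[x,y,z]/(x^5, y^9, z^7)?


Need i<5, j<9, k<7 with i+j+k=13.
For each i, j ranges over max(0,13-i-6)..min(8,13-i):
  i=0: j in [7,8] -> 2
  i=1: j in [6,8] -> 3
  i=2: j in [5,8] -> 4
  i=3: j in [4,8] -> 5
  i=4: j in [3,8] -> 6
H(13) = 2+3+4+5+6 = 20


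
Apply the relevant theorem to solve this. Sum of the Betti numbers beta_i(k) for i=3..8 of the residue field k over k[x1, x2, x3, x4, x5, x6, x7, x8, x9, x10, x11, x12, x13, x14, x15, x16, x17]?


Koszul resolution: beta_i(k)=C(n,i), n=17
C(17,3)=680, C(17,4)=2380, C(17,5)=6188, C(17,6)=12376, C(17,7)=19448, C(17,8)=24310
Sum=65382


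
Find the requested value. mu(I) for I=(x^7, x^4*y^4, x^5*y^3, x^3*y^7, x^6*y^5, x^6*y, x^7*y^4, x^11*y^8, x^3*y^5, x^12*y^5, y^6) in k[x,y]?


Remove redundant (divisible by others).
x^11*y^8 redundant.
x^6*y^5 redundant.
x^12*y^5 redundant.
x^3*y^7 redundant.
x^7*y^4 redundant.
Min: x^7, x^6*y, x^5*y^3, x^4*y^4, x^3*y^5, y^6
Count=6


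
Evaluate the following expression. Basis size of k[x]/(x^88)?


Basis: 1,x,...,x^87
dim=88


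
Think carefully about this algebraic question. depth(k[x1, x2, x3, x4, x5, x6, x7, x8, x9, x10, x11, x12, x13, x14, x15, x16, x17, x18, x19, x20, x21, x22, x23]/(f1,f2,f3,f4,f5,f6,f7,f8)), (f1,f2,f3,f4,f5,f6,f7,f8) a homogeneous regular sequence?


depth(R)=23
depth(R/I)=23-8=15


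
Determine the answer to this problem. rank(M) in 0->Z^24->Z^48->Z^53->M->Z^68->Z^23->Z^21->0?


Alt sum=0:
(-1)^0*24 + (-1)^1*48 + (-1)^2*53 + (-1)^3*? + (-1)^4*68 + (-1)^5*23 + (-1)^6*21=0
rank(M)=95


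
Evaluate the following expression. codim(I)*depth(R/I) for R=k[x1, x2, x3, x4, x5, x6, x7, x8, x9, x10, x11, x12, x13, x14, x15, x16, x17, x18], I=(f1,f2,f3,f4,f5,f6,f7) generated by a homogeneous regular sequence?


codim=7, depth=dim(R/I)=18-7=11
Product=7*11=77


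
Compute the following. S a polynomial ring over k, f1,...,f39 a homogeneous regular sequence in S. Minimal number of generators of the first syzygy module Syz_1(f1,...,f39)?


Regular sequence => Koszul complex is the minimal free resolution.
Syz_1 minimally generated by Koszul relations f_i*e_j - f_j*e_i (i<j): mu(Syz_1) = beta_2 = C(m,2) = m(m-1)/2
m=39
39*38/2 = 741


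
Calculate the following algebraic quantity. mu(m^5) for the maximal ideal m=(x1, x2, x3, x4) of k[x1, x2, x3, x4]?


Graded Nakayama: mu(m^d) = dim_k (m^d/m^(d+1)) = #degree-5 monomials in 4 vars
C(n+d-1,d)=C(8,5)=56


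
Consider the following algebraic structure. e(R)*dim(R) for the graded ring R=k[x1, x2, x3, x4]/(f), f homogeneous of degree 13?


e(R)=deg(f)=13, dim(R)=4-1=3
e*dim=13*3=39


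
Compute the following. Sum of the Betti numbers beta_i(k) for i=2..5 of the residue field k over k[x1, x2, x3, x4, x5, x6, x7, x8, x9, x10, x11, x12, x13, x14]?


Koszul resolution: beta_i(k)=C(n,i), n=14
C(14,2)=91, C(14,3)=364, C(14,4)=1001, C(14,5)=2002
Sum=3458


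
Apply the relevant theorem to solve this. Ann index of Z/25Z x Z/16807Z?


Exponent = lcm of the cyclic orders; pairwise coprime => product.
5^2*7^5=25*16807=420175


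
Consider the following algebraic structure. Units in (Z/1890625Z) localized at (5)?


Local ring = Z/15625Z.
phi(15625) = 5^5*(5-1) = 12500


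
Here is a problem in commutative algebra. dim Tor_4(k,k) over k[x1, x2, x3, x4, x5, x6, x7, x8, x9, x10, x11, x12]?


Koszul: C(n,i)=C(12,4)=495


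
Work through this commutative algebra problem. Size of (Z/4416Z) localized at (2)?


2-primary part: 4416=2^6*69
Size=2^6=64


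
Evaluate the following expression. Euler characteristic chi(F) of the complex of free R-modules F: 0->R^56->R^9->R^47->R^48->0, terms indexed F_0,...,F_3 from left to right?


chi = sum (-1)^i * rank:
(-1)^0*56=56
(-1)^1*9=-9
(-1)^2*47=47
(-1)^3*48=-48
chi=46


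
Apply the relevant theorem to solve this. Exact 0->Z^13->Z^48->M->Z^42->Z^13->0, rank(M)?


Alt sum=0:
(-1)^0*13 + (-1)^1*48 + (-1)^2*? + (-1)^3*42 + (-1)^4*13=0
rank(M)=64


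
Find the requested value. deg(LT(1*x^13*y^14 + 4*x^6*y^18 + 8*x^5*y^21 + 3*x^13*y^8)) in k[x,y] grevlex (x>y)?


LT: 1*x^13*y^14
deg_x=13, deg_y=14
Total=13+14=27


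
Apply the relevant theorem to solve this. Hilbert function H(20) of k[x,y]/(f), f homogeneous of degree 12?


H(t)=d for t>=d-1.
d=12, t=20
H(20)=12


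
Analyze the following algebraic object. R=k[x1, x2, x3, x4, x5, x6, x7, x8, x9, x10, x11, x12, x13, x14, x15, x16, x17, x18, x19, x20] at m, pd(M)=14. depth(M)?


pd+depth=depth(R)=20
depth=20-14=6


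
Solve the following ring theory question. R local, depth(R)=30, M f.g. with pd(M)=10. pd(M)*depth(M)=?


pd+depth=30
depth=30-10=20
pd*depth=10*20=200


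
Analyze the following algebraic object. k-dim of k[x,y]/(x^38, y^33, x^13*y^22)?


k[x,y]/I, I = (x^38, y^33, x^13*y^22)
Rect: 38x33=1254. Corner: (38-13)x(33-22)=275.
dim = 1254-275 = 979


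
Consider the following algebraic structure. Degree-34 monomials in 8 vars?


C(d+n-1,n-1)=C(41,7)=22481940


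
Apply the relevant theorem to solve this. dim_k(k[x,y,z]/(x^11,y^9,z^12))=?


Basis: x^iy^jz^k, i<11,j<9,k<12
11*9*12=1188


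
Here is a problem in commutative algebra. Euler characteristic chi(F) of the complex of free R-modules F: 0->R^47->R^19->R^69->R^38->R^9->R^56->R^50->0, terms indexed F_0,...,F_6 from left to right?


chi = sum (-1)^i * rank:
(-1)^0*47=47
(-1)^1*19=-19
(-1)^2*69=69
(-1)^3*38=-38
(-1)^4*9=9
(-1)^5*56=-56
(-1)^6*50=50
chi=62


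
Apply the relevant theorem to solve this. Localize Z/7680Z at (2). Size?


2-primary part: 7680=2^9*15
Size=2^9=512


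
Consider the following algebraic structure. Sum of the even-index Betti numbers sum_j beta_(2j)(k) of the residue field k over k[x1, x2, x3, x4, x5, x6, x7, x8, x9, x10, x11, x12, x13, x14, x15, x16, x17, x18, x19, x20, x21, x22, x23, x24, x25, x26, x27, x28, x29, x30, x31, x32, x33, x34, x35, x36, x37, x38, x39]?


Koszul resolution: beta_i(k)=C(n,i), n=39
sum_even C(39,i) = 2^(n-1) = 2^38 = 274877906944


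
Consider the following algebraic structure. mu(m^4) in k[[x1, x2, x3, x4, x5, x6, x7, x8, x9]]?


C(n+d-1,d)=C(12,4)=495


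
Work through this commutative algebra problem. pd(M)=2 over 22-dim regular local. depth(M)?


pd+depth=depth(R)=22
depth=22-2=20


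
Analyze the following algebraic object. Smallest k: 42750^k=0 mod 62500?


42750^k mod 62500:
k=1: 42750
k=2: 0
First zero at k = 2


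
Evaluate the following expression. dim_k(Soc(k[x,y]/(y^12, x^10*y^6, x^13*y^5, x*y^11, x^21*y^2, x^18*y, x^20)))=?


Socle = ann(m) = span of standard monomials u with x*u, y*u in I (staircase corners).
Redundant generators: x^21*y^2
Minimal generators: x^20, x^18*y, x^13*y^5, x^10*y^6, x*y^11, y^12
Corners: y^11, x^9y^10, x^12y^5, x^17y^4, x^19
Socle dim=5


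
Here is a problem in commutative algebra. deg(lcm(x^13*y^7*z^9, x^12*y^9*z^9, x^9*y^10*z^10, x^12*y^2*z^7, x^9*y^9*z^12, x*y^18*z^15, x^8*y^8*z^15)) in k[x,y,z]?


lcm = componentwise max:
x: max(13,12,9,12,9,1,8)=13
y: max(7,9,10,2,9,18,8)=18
z: max(9,9,10,7,12,15,15)=15
Total=13+18+15=46


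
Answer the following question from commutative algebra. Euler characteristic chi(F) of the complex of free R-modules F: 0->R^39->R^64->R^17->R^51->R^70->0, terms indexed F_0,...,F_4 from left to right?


chi = sum (-1)^i * rank:
(-1)^0*39=39
(-1)^1*64=-64
(-1)^2*17=17
(-1)^3*51=-51
(-1)^4*70=70
chi=11


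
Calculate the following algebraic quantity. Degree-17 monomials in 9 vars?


C(d+n-1,n-1)=C(25,8)=1081575


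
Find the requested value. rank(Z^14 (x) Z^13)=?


rank(M(x)N) = rank(M)*rank(N)
14*13 = 182


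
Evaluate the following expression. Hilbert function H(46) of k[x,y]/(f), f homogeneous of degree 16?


H(t)=d for t>=d-1.
d=16, t=46
H(46)=16


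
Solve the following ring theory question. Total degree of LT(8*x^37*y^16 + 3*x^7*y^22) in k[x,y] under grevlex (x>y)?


LT: 8*x^37*y^16
deg_x=37, deg_y=16
Total=37+16=53


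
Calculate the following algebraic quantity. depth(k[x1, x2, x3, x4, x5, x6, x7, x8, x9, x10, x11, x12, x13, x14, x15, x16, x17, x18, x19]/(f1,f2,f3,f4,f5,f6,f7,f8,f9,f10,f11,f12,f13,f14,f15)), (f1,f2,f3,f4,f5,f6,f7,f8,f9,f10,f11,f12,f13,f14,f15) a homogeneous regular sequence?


depth(R)=19
depth(R/I)=19-15=4


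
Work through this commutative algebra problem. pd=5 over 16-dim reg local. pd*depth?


pd+depth=16
depth=16-5=11
pd*depth=5*11=55


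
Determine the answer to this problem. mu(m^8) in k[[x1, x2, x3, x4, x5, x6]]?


C(n+d-1,d)=C(13,8)=1287


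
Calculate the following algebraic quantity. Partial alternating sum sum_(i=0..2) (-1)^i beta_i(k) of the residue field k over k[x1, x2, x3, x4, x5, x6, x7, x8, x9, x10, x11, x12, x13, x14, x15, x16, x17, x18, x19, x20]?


Koszul resolution: beta_i(k)=C(n,i), n=20
sum_(i=0..p) (-1)^i C(n,i) = (-1)^p C(n-1,p)
(-1)^2*C(19,2) = (-1)^2*171 = 171


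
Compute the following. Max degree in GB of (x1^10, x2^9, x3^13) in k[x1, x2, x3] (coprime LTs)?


Pure powers, coprime LTs => already GB.
Degrees: 10, 9, 13
Max=13


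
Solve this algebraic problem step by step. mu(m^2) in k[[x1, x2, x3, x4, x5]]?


C(n+d-1,d)=C(6,2)=15


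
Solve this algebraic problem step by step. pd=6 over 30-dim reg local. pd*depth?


pd+depth=30
depth=30-6=24
pd*depth=6*24=144


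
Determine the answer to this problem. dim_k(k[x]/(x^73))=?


Basis: 1,x,...,x^72
dim=73


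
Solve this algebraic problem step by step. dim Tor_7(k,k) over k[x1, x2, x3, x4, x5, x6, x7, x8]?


Koszul: C(n,i)=C(8,7)=8


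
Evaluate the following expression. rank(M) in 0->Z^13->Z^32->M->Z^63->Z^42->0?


Alt sum=0:
(-1)^0*13 + (-1)^1*32 + (-1)^2*? + (-1)^3*63 + (-1)^4*42=0
rank(M)=40


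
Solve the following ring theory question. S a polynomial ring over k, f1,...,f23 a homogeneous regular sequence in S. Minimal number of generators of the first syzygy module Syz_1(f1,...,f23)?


Regular sequence => Koszul complex is the minimal free resolution.
Syz_1 minimally generated by Koszul relations f_i*e_j - f_j*e_i (i<j): mu(Syz_1) = beta_2 = C(m,2) = m(m-1)/2
m=23
23*22/2 = 253


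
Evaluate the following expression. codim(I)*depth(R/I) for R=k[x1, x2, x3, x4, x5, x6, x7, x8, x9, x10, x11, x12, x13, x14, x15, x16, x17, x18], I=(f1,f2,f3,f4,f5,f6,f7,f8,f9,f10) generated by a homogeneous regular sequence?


codim=10, depth=dim(R/I)=18-10=8
Product=10*8=80


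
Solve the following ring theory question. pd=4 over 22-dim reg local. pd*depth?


pd+depth=22
depth=22-4=18
pd*depth=4*18=72


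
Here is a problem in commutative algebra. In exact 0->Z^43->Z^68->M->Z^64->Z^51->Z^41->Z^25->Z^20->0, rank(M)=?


Alt sum=0:
(-1)^0*43 + (-1)^1*68 + (-1)^2*? + (-1)^3*64 + (-1)^4*51 + (-1)^5*41 + (-1)^6*25 + (-1)^7*20=0
rank(M)=74


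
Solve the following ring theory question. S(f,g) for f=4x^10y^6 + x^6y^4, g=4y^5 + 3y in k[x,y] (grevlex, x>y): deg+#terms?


LT(f)=4x^10y^6, LT(g)=4y^5
lcm(LM)=x^10y^6
S(f,g) (scaled by 16 to clear denominators) = 4*f - 4x^10y*g = -12x^10y^2 + 4x^6y^4
2 terms, deg 12.
12+2=14


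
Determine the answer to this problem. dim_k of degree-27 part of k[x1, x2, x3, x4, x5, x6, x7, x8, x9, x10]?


C(d+n-1,n-1)=C(36,9)=94143280


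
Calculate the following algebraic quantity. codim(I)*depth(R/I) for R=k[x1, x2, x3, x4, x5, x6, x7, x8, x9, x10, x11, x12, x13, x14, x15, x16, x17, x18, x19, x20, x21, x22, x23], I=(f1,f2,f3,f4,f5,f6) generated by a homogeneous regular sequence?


codim=6, depth=dim(R/I)=23-6=17
Product=6*17=102


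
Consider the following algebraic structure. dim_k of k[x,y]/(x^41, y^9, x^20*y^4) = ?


k[x,y]/I, I = (x^41, y^9, x^20*y^4)
Rect: 41x9=369. Corner: (41-20)x(9-4)=105.
dim = 369-105 = 264


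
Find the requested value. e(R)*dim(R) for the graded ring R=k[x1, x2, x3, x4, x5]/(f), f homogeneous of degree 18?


e(R)=deg(f)=18, dim(R)=5-1=4
e*dim=18*4=72


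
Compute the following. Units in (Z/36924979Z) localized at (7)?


Local ring = Z/16807Z.
phi(16807) = 7^4*(7-1) = 14406


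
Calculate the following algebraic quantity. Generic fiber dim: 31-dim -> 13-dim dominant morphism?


dim(fiber)=dim(X)-dim(Y)=31-13=18


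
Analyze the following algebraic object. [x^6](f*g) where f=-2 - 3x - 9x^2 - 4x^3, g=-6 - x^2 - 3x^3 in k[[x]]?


[x^6] = sum a_i*b_j, i+j=6
  -4*-3=12
Sum=12


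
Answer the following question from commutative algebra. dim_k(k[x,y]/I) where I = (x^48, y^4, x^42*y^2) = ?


k[x,y]/I, I = (x^48, y^4, x^42*y^2)
Rect: 48x4=192. Corner: (48-42)x(4-2)=12.
dim = 192-12 = 180


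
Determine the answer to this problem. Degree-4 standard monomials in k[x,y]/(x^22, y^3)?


k[x,y], I = (x^22, y^3), d = 4
Need i < 22 and d-i < 3.
Range: 2 <= i <= 4.
H(4) = 3


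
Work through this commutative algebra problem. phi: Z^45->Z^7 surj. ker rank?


rank(ker) = 45-7 = 38


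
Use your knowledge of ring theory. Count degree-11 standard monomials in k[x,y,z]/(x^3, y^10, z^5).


Need i<3, j<10, k<5 with i+j+k=11.
For each i, j ranges over max(0,11-i-4)..min(9,11-i):
  i=0: j in [7,9] -> 3
  i=1: j in [6,9] -> 4
  i=2: j in [5,9] -> 5
H(11) = 3+4+5 = 12


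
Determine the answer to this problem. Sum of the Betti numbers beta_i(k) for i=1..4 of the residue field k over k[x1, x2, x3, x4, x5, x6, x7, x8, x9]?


Koszul resolution: beta_i(k)=C(n,i), n=9
C(9,1)=9, C(9,2)=36, C(9,3)=84, C(9,4)=126
Sum=255


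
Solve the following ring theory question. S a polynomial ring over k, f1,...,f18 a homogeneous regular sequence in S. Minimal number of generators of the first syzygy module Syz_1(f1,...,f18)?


Regular sequence => Koszul complex is the minimal free resolution.
Syz_1 minimally generated by Koszul relations f_i*e_j - f_j*e_i (i<j): mu(Syz_1) = beta_2 = C(m,2) = m(m-1)/2
m=18
18*17/2 = 153


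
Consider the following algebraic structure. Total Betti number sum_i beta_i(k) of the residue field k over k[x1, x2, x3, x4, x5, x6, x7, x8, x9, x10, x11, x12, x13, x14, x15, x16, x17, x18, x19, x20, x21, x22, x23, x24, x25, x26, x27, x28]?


Koszul resolution: beta_i(k)=C(n,i), n=28
sum_i C(28,i) = 2^28 = 268435456


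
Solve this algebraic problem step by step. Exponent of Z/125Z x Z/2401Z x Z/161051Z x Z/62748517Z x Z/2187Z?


Exponent = lcm of the cyclic orders; pairwise coprime => product.
5^3*7^4*11^5*13^7*3^7=125*2401*161051*62748517*2187=6633119905854971153625


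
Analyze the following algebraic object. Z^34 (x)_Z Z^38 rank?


rank(M(x)N) = rank(M)*rank(N)
34*38 = 1292


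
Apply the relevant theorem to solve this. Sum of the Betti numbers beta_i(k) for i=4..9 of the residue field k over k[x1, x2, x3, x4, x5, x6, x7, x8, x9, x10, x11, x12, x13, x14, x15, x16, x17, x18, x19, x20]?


Koszul resolution: beta_i(k)=C(n,i), n=20
C(20,4)=4845, C(20,5)=15504, C(20,6)=38760, C(20,7)=77520, C(20,8)=125970, C(20,9)=167960
Sum=430559


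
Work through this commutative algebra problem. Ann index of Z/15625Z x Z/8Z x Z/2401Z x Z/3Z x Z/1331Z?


Exponent = lcm of the cyclic orders; pairwise coprime => product.
5^6*2^3*7^4*3^1*11^3=15625*8*2401*3*1331=1198399125000


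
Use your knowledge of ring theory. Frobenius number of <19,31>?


gcd(19,31)=1 => F=ab-a-b=19*31-19-31=589-50=539


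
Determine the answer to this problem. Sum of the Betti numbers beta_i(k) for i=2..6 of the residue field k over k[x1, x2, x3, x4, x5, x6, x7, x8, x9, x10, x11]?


Koszul resolution: beta_i(k)=C(n,i), n=11
C(11,2)=55, C(11,3)=165, C(11,4)=330, C(11,5)=462, C(11,6)=462
Sum=1474


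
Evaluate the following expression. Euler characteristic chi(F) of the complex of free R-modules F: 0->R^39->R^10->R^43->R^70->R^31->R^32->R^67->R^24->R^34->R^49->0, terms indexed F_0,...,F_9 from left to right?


chi = sum (-1)^i * rank:
(-1)^0*39=39
(-1)^1*10=-10
(-1)^2*43=43
(-1)^3*70=-70
(-1)^4*31=31
(-1)^5*32=-32
(-1)^6*67=67
(-1)^7*24=-24
(-1)^8*34=34
(-1)^9*49=-49
chi=29


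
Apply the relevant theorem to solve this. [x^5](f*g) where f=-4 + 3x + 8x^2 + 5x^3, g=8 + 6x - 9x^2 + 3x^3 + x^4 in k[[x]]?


[x^5] = sum a_i*b_j, i+j=5
  3*1=3
  8*3=24
  5*-9=-45
Sum=-18


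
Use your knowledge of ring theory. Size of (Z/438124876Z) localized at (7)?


7-primary part: 438124876=7^8*76
Size=7^8=5764801


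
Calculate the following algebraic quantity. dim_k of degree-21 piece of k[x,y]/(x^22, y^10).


k[x,y], I = (x^22, y^10), d = 21
Need i < 22 and d-i < 10.
Range: 12 <= i <= 21.
H(21) = 10


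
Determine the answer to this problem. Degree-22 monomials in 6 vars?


C(d+n-1,n-1)=C(27,5)=80730


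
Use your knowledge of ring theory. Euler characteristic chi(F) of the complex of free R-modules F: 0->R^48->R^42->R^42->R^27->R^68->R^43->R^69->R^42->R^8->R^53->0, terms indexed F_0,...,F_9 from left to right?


chi = sum (-1)^i * rank:
(-1)^0*48=48
(-1)^1*42=-42
(-1)^2*42=42
(-1)^3*27=-27
(-1)^4*68=68
(-1)^5*43=-43
(-1)^6*69=69
(-1)^7*42=-42
(-1)^8*8=8
(-1)^9*53=-53
chi=28


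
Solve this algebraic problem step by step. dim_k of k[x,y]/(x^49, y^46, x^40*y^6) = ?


k[x,y]/I, I = (x^49, y^46, x^40*y^6)
Rect: 49x46=2254. Corner: (49-40)x(46-6)=360.
dim = 2254-360 = 1894


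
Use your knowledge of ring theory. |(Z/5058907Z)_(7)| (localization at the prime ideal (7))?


7-primary part: 5058907=7^6*43
Size=7^6=117649


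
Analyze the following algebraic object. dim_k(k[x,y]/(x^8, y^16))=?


Basis: x^i*y^j, i<8, j<16
8*16=128


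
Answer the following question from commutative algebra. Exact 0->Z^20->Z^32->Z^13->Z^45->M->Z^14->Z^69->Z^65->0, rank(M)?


Alt sum=0:
(-1)^0*20 + (-1)^1*32 + (-1)^2*13 + (-1)^3*45 + (-1)^4*? + (-1)^5*14 + (-1)^6*69 + (-1)^7*65=0
rank(M)=54


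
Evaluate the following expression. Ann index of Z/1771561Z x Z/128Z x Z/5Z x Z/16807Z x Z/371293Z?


Exponent = lcm of the cyclic orders; pairwise coprime => product.
11^6*2^7*5^1*7^5*13^5=1771561*128*5*16807*371293=7075270470435207040


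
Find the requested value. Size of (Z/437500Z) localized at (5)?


5-primary part: 437500=5^6*28
Size=5^6=15625


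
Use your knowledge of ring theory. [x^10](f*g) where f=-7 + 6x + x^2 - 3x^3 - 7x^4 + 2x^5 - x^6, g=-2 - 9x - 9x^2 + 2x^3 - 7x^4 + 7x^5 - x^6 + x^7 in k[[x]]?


[x^10] = sum a_i*b_j, i+j=10
  -3*1=-3
  -7*-1=7
  2*7=14
  -1*-7=7
Sum=25


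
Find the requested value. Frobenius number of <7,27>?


gcd(7,27)=1 => F=ab-a-b=7*27-7-27=189-34=155


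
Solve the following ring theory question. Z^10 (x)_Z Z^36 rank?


rank(M(x)N) = rank(M)*rank(N)
10*36 = 360


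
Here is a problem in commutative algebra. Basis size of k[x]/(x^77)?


Basis: 1,x,...,x^76
dim=77


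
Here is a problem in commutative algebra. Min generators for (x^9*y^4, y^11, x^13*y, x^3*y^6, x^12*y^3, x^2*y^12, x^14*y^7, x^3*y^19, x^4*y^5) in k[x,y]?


Remove redundant (divisible by others).
x^2*y^12 redundant.
x^14*y^7 redundant.
x^3*y^19 redundant.
Min: x^13*y, x^12*y^3, x^9*y^4, x^4*y^5, x^3*y^6, y^11
Count=6


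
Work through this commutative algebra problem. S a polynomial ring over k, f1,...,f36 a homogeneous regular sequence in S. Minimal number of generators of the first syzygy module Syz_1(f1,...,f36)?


Regular sequence => Koszul complex is the minimal free resolution.
Syz_1 minimally generated by Koszul relations f_i*e_j - f_j*e_i (i<j): mu(Syz_1) = beta_2 = C(m,2) = m(m-1)/2
m=36
36*35/2 = 630


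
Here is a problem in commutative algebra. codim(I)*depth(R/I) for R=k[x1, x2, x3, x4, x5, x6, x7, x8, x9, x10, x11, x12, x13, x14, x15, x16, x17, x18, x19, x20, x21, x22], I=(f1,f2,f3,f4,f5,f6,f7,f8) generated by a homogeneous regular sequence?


codim=8, depth=dim(R/I)=22-8=14
Product=8*14=112


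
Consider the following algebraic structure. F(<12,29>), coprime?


gcd(12,29)=1 => F=ab-a-b=12*29-12-29=348-41=307


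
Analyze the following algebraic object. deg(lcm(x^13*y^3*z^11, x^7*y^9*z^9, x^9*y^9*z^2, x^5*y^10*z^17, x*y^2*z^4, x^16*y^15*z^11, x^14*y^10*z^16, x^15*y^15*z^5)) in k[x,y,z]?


lcm = componentwise max:
x: max(13,7,9,5,1,16,14,15)=16
y: max(3,9,9,10,2,15,10,15)=15
z: max(11,9,2,17,4,11,16,5)=17
Total=16+15+17=48


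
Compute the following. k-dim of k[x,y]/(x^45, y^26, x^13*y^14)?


k[x,y]/I, I = (x^45, y^26, x^13*y^14)
Rect: 45x26=1170. Corner: (45-13)x(26-14)=384.
dim = 1170-384 = 786


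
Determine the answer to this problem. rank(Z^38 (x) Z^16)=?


rank(M(x)N) = rank(M)*rank(N)
38*16 = 608


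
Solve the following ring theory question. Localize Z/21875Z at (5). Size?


5-primary part: 21875=5^5*7
Size=5^5=3125


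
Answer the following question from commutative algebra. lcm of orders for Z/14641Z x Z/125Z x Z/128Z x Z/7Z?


Exponent = lcm of the cyclic orders; pairwise coprime => product.
11^4*5^3*2^7*7^1=14641*125*128*7=1639792000


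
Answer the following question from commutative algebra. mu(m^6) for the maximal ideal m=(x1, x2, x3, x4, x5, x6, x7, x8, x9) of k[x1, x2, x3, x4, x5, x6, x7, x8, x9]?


Graded Nakayama: mu(m^d) = dim_k (m^d/m^(d+1)) = #degree-6 monomials in 9 vars
C(n+d-1,d)=C(14,6)=3003


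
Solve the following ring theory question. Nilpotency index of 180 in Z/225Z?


180^k mod 225:
k=1: 180
k=2: 0
First zero at k = 2


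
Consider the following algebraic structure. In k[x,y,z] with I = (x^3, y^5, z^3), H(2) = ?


Need i<3, j<5, k<3 with i+j+k=2.
For each i, j ranges over max(0,2-i-2)..min(4,2-i):
  i=0: j in [0,2] -> 3
  i=1: j in [0,1] -> 2
  i=2: j in [0,0] -> 1
H(2) = 3+2+1 = 6


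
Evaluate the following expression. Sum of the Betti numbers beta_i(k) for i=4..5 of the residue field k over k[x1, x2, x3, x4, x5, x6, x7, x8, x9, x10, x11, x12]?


Koszul resolution: beta_i(k)=C(n,i), n=12
C(12,4)=495, C(12,5)=792
Sum=1287


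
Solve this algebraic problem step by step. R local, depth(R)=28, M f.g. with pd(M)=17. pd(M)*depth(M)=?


pd+depth=28
depth=28-17=11
pd*depth=17*11=187


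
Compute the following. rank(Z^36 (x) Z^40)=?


rank(M(x)N) = rank(M)*rank(N)
36*40 = 1440


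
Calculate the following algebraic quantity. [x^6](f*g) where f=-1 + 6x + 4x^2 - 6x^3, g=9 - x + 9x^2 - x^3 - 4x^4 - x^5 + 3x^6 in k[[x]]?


[x^6] = sum a_i*b_j, i+j=6
  -1*3=-3
  6*-1=-6
  4*-4=-16
  -6*-1=6
Sum=-19


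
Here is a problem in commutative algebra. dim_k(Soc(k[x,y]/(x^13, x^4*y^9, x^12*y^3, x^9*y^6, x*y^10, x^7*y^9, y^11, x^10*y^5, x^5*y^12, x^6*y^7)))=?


Socle = ann(m) = span of standard monomials u with x*u, y*u in I (staircase corners).
Redundant generators: x^7*y^9, x^5*y^12
Minimal generators: x^13, x^12*y^3, x^10*y^5, x^9*y^6, x^6*y^7, x^4*y^9, x*y^10, y^11
Corners: y^10, x^3y^9, x^5y^8, x^8y^6, x^9y^5, x^11y^4, x^12y^2
Socle dim=7


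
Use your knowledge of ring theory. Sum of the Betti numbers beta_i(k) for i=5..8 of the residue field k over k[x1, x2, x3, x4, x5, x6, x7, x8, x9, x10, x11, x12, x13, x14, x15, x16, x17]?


Koszul resolution: beta_i(k)=C(n,i), n=17
C(17,5)=6188, C(17,6)=12376, C(17,7)=19448, C(17,8)=24310
Sum=62322


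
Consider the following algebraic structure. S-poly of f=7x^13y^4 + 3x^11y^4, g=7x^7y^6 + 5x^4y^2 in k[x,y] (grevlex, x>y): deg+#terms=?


LT(f)=7x^13y^4, LT(g)=7x^7y^6
lcm(LM)=x^13y^6
S(f,g) (scaled by 49 to clear denominators) = 7y^2*f - 7x^6*g = 21x^11y^6 - 35x^10y^2
2 terms, deg 17.
17+2=19


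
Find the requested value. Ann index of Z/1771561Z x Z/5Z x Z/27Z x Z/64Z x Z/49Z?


Exponent = lcm of the cyclic orders; pairwise coprime => product.
11^6*5^1*3^3*2^6*7^2=1771561*5*27*64*49=750008064960


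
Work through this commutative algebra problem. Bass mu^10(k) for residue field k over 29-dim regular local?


C(n,i)=C(29,10)=20030010


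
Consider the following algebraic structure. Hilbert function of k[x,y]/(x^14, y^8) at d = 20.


k[x,y], I = (x^14, y^8), d = 20
Need i < 14 and d-i < 8.
Range: 13 <= i <= 13.
H(20) = 1


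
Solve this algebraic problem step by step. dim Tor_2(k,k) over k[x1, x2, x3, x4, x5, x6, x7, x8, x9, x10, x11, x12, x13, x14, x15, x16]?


Koszul: C(n,i)=C(16,2)=120


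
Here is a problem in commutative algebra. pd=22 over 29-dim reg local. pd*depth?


pd+depth=29
depth=29-22=7
pd*depth=22*7=154


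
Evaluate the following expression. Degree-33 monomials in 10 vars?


C(d+n-1,n-1)=C(42,9)=445891810


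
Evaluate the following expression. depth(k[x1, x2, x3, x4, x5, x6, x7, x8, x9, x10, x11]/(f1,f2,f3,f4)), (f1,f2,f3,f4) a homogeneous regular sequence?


depth(R)=11
depth(R/I)=11-4=7


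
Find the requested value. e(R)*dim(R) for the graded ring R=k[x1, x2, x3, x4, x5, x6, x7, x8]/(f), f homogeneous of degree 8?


e(R)=deg(f)=8, dim(R)=8-1=7
e*dim=8*7=56


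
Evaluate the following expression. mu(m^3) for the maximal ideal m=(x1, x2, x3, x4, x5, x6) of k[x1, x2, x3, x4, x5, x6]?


Graded Nakayama: mu(m^d) = dim_k (m^d/m^(d+1)) = #degree-3 monomials in 6 vars
C(n+d-1,d)=C(8,3)=56


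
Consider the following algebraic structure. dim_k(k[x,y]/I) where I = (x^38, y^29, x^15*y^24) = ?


k[x,y]/I, I = (x^38, y^29, x^15*y^24)
Rect: 38x29=1102. Corner: (38-15)x(29-24)=115.
dim = 1102-115 = 987


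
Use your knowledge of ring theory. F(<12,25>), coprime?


gcd(12,25)=1 => F=ab-a-b=12*25-12-25=300-37=263


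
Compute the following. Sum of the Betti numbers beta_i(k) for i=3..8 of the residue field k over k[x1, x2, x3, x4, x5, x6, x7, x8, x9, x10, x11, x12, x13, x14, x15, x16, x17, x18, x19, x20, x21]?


Koszul resolution: beta_i(k)=C(n,i), n=21
C(21,3)=1330, C(21,4)=5985, C(21,5)=20349, C(21,6)=54264, C(21,7)=116280, C(21,8)=203490
Sum=401698


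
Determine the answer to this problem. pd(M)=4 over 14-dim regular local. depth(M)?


pd+depth=depth(R)=14
depth=14-4=10


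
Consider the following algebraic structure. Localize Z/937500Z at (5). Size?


5-primary part: 937500=5^7*12
Size=5^7=78125


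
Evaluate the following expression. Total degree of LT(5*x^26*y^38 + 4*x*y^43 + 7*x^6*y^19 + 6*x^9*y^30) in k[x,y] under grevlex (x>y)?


LT: 5*x^26*y^38
deg_x=26, deg_y=38
Total=26+38=64


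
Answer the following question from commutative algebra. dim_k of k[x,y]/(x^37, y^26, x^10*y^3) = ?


k[x,y]/I, I = (x^37, y^26, x^10*y^3)
Rect: 37x26=962. Corner: (37-10)x(26-3)=621.
dim = 962-621 = 341
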